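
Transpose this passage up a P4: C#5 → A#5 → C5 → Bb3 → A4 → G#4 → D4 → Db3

C#5 -> F#5
A#5 -> D#6
C5 -> F5
Bb3 -> Eb4
A4 -> D5
G#4 -> C#5
D4 -> G4
Db3 -> Gb3

F#5 D#6 F5 Eb4 D5 C#5 G4 Gb3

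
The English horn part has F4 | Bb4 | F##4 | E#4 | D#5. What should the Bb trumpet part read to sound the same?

C4 F4 C##4 B#3 A#4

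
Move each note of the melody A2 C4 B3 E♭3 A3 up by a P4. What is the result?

A perfect fourth up from A2 gives D3.
C4: a fourth up reaches F, and 5 semitones makes it F4.
B3: a fourth up reaches E, and 5 semitones makes it E4.
Eb3: a fourth up reaches A, and 5 semitones makes it Ab3.
A perfect fourth up from A3 gives D4.

D3 F4 E4 Ab3 D4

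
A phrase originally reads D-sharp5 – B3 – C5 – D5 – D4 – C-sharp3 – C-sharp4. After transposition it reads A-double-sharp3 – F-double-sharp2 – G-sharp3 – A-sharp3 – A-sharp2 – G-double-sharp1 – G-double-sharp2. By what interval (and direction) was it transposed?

down a diminished eleventh

From D#5 to A##3 is 11 letter names — an eleventh of some quality.
A##3 to D#5 is 16 semitones, which makes it a diminished eleventh; the second version is lower, so the direction is down.
Checking another pair — C#4 → G##2 — gives the same interval.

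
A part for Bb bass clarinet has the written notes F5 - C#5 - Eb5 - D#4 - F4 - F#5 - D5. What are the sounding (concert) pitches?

Written C4 on the Bb bass clarinet sounds as Bb2, a major ninth lower; apply that shift to every note.
F5 → Eb4
C#5 → B3
Eb5 → Db4
D#4 → C#3
F4 → Eb3
F#5 → E4
D5 → C4

Eb4 B3 Db4 C#3 Eb3 E4 C4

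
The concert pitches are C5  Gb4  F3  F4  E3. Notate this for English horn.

The English horn sounds a perfect fifth below written, so the written part must be a perfect fifth above concert — transpose each note up.
C5 gives G5
Gb4 gives Db5
F3 gives C4
F4 gives C5
E3 gives B3

G5 Db5 C4 C5 B3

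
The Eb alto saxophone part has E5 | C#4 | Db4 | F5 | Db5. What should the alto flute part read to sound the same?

First find concert pitch: the Eb alto saxophone sounds a major sixth below written, so E5 C#4 Db4 F5 Db5 sounds G4 E3 Fb3 Ab4 Fb4.
Then write for alto flute: it sounds a perfect fourth below written, so the part must be a perfect fourth above concert.
G4 → C5
E3 → A3
Fb3 → Bbb3
Ab4 → Db5
Fb4 → Bbb4

C5 A3 Bbb3 Db5 Bbb4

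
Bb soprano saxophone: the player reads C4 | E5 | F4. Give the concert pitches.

Bb3 D5 Eb4

Written C4 on the Bb soprano saxophone sounds as Bb3, a major second lower; apply that shift to every note.
C4 to Bb3
E5 to D5
F4 to Eb4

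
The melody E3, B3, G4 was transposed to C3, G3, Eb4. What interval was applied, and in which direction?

down a major third

From E3 to C3 is 3 letter names — a third of some quality.
C3 to E3 is 4 semitones, which makes it a major third; the second version is lower, so the direction is down.
Checking another pair — G4 → Eb4 — gives the same interval.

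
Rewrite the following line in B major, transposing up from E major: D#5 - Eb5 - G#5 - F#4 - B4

A#5 Bb5 D#6 C#5 F#5

E major to B major up is a perfect fifth, so every note moves up by that interval.
D#5 to A#5
Eb5 to Bb5
G#5 to D#6
F#4 to C#5
B4 to F#5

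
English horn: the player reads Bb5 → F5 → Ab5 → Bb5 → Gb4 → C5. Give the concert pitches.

Eb5 Bb4 Db5 Eb5 Cb4 F4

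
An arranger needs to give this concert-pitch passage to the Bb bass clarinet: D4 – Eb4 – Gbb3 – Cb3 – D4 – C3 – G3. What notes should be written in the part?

E5 F5 Abb4 Db4 E5 D4 A4

The Bb bass clarinet sounds a major ninth below written, so the written part must be a major ninth above concert — transpose each note up.
D4 gives E5
Eb4 gives F5
Gbb3 gives Abb4
Cb3 gives Db4
D4 gives E5
C3 gives D4
G3 gives A4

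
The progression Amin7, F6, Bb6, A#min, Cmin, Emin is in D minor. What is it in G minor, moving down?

D minor down to G minor is a perfect fifth; each chord root moves by that interval while the quality stays the same.
Amin7: root A down a perfect fifth → D, giving Dmin7.
F6: root F down a perfect fifth → Bb, giving Bb6.
Bb6: root Bb down a perfect fifth → Eb, giving Eb6.
A#min: root A# down a perfect fifth → D#, giving D#min.
Cmin: root C down a perfect fifth → F, giving Fmin.
Emin: root E down a perfect fifth → A, giving Amin.

Dmin7 Bb6 Eb6 D#min Fmin Amin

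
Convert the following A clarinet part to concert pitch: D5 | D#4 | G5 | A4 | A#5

B4 B#3 E5 F#4 F##5

The A clarinet sounds a minor third below written, so transpose each written note down a minor third.
D5 becomes B4
D#4 becomes B#3
G5 becomes E5
A4 becomes F#4
A#5 becomes F##5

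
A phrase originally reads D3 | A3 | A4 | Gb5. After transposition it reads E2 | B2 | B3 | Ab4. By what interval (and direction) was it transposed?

down a minor seventh

From D3 to E2 is 7 letter names — a seventh of some quality.
E2 to D3 is 10 semitones, which makes it a minor seventh; the second version is lower, so the direction is down.
Checking another pair — Gb5 → Ab4 — gives the same interval.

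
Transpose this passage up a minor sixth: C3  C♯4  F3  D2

Ab3 A4 Db4 Bb2

C3 -> Ab3
C#4 -> A4
F3 -> Db4
D2 -> Bb2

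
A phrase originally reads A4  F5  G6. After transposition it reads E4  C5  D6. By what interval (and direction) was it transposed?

down a perfect fourth

Take the first pair: A4 → E4. A to E spans 4 letter names, so the interval is some kind of fourth.
E4 to A4 is 5 semitones, which makes it a perfect fourth; the second version is lower, so the direction is down.
Checking another pair — G6 → D6 — gives the same interval.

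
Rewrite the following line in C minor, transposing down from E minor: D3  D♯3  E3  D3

Bb2 B2 C3 Bb2

E minor to C minor down is a major third, so every note moves down by that interval.
D3 -> Bb2
D#3 -> B2
E3 -> C3
D3 -> Bb2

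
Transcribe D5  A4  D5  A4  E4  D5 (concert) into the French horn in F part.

A5 E5 A5 E5 B4 A5

Written C4 sounds as F3 on the French horn in F, so concert pitches are written a perfect fifth up.
D5 to A5
A4 to E5
D5 to A5
A4 to E5
E4 to B4
D5 to A5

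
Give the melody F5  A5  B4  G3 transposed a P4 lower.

F5 -> C5
A5 -> E5
B4 -> F#4
G3 -> D3

C5 E5 F#4 D3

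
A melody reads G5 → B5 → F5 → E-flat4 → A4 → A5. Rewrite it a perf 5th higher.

D6 F#6 C6 Bb4 E5 E6

G5 to D6
B5 to F#6
F5 to C6
Eb4 to Bb4
A4 to E5
A5 to E6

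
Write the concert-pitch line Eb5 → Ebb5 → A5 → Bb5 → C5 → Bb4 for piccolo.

Eb4 Ebb4 A4 Bb4 C4 Bb3

Written C4 sounds as C5 on the piccolo, so concert pitches are written a perfect octave down.
Eb5 becomes Eb4
Ebb5 becomes Ebb4
A5 becomes A4
Bb5 becomes Bb4
C5 becomes C4
Bb4 becomes Bb3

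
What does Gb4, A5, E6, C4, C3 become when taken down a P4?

Gb4 down a perfect fourth is Db4.
A5: a fourth down reaches E, and 5 semitones makes it E5.
E6 down a perfect fourth is B5.
C4 down a perfect fourth is G3.
C3: a fourth down reaches G, and 5 semitones makes it G2.

Db4 E5 B5 G3 G2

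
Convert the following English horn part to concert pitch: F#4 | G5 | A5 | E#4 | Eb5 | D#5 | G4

B3 C5 D5 A#3 Ab4 G#4 C4

Written C4 on the English horn sounds as F3, a perfect fifth lower; apply that shift to every note.
F#4 gives B3
G5 gives C5
A5 gives D5
E#4 gives A#3
Eb5 gives Ab4
D#5 gives G#4
G4 gives C4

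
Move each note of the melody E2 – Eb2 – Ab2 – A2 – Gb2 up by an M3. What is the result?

G#2 G2 C3 C#3 Bb2

E2: a third up reaches G, and 4 semitones makes it G#2.
A major third up from Eb2 gives G2.
Ab2 up a major third is C3.
A2: a third up reaches C, and 4 semitones makes it C#3.
Gb2 up a major third is Bb2.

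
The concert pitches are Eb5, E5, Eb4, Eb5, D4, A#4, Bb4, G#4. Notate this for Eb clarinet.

C5 C#5 C4 C5 B3 F##4 G4 E#4

The Eb clarinet sounds a minor third above written, so the written part must be a minor third below concert — transpose each note down.
Eb5 gives C5
E5 gives C#5
Eb4 gives C4
Eb5 gives C5
D4 gives B3
A#4 gives F##4
Bb4 gives G4
G#4 gives E#4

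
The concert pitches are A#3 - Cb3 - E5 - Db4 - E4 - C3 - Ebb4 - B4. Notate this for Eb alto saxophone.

F##4 Ab3 C#6 Bb4 C#5 A3 Cb5 G#5

The Eb alto saxophone sounds a major sixth below written, so the written part must be a major sixth above concert — transpose each note up.
A#3 gives F##4
Cb3 gives Ab3
E5 gives C#6
Db4 gives Bb4
E4 gives C#5
C3 gives A3
Ebb4 gives Cb5
B4 gives G#5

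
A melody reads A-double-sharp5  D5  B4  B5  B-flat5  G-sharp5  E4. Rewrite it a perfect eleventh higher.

D##7 G6 E6 E7 Eb7 C#7 A5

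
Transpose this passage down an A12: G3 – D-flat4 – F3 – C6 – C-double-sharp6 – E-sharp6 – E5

An augmented twelfth down from G3 gives Cb2.
Db4: a twelfth down reaches G, and 20 semitones makes it Gbb2.
F3 down an augmented twelfth is Bbb1.
C6: a twelfth down reaches F, and 20 semitones makes it Fb4.
C##6: a twelfth down reaches F, and 20 semitones makes it F#4.
E#6: a twelfth down reaches A, and 20 semitones makes it A4.
E5 down an augmented twelfth is Ab3.

Cb2 Gbb2 Bbb1 Fb4 F#4 A4 Ab3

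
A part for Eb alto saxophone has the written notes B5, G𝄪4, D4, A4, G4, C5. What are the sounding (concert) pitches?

D5 B#3 F3 C4 Bb3 Eb4

Written C4 on the Eb alto saxophone sounds as Eb3, a major sixth lower; apply that shift to every note.
B5 → D5
G##4 → B#3
D4 → F3
A4 → C4
G4 → Bb3
C5 → Eb4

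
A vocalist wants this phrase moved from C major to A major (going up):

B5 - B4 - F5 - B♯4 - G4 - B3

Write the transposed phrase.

G#6 G#5 D6 G##5 E5 G#4

From C up to A is a major sixth; apply that to each pitch.
B5 gives G#6
B4 gives G#5
F5 gives D6
B#4 gives G##5
G4 gives E5
B3 gives G#4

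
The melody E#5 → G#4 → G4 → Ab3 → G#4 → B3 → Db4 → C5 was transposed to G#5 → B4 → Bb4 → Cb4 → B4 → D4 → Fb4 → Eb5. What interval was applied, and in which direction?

up a minor third

Take the first pair: E#5 → G#5. E to G spans 3 letter names, so the interval is some kind of third.
E#5 to G#5 is 3 semitones, which makes it a minor third; the second version is higher, so the direction is up.
Checking another pair — C5 → Eb5 — gives the same interval.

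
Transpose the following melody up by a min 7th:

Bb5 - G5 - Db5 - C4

Ab6 F6 Cb6 Bb4

Bb5 → Ab6
G5 → F6
Db5 → Cb6
C4 → Bb4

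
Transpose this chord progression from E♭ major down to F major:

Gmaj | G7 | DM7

Amaj A7 EM7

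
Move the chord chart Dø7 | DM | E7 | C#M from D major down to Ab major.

D major down to Ab major is an augmented fourth; each chord root moves by that interval while the quality stays the same.
Dø7: root D down an augmented fourth → Ab, giving Abø7.
DM: root D down an augmented fourth → Ab, giving AbM.
E7: root E down an augmented fourth → Bb, giving Bb7.
C#M: root C# down an augmented fourth → G, giving GM.

Abø7 AbM Bb7 GM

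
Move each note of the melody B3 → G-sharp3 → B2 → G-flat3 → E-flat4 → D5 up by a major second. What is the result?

B3 becomes C#4
G#3 becomes A#3
B2 becomes C#3
Gb3 becomes Ab3
Eb4 becomes F4
D5 becomes E5

C#4 A#3 C#3 Ab3 F4 E5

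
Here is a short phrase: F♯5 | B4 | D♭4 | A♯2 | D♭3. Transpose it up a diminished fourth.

Bb5 Eb5 Gbb4 D3 Gbb3

F#5 -> Bb5
B4 -> Eb5
Db4 -> Gbb4
A#2 -> D3
Db3 -> Gbb3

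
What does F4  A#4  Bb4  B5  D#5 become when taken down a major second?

F4 → Eb4
A#4 → G#4
Bb4 → Ab4
B5 → A5
D#5 → C#5

Eb4 G#4 Ab4 A5 C#5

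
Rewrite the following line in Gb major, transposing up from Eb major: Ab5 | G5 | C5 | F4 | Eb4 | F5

Cb6 Bb5 Eb5 Ab4 Gb4 Ab5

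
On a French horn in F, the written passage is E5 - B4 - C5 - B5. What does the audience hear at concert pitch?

Written C4 on the French horn in F sounds as F3, a perfect fifth lower; apply that shift to every note.
E5 → A4
B4 → E4
C5 → F4
B5 → E5

A4 E4 F4 E5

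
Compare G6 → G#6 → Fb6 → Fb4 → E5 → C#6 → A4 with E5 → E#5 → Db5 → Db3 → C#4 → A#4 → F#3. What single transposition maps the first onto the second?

Take the first pair: G6 → E5. G to E spans 10 letter names, so the interval is some kind of tenth.
E5 to G6 is 15 semitones, which makes it a minor tenth; the second version is lower, so the direction is down.
Checking another pair — A4 → F#3 — gives the same interval.

down a minor tenth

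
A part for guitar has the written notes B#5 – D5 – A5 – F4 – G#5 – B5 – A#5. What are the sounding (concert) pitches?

Written C4 on the guitar sounds as C3, a perfect octave lower; apply that shift to every note.
B#5 -> B#4
D5 -> D4
A5 -> A4
F4 -> F3
G#5 -> G#4
B5 -> B4
A#5 -> A#4

B#4 D4 A4 F3 G#4 B4 A#4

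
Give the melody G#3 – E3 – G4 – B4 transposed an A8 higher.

G#3 up an augmented octave is G##4.
An augmented octave up from E3 gives E#4.
An augmented octave up from G4 gives G#5.
An augmented octave up from B4 gives B#5.

G##4 E#4 G#5 B#5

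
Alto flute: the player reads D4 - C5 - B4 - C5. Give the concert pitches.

A3 G4 F#4 G4

The alto flute sounds a perfect fourth below written, so transpose each written note down a perfect fourth.
D4 to A3
C5 to G4
B4 to F#4
C5 to G4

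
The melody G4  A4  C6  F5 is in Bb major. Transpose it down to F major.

D4 E4 G5 C5

From Bb down to F is a perfect fourth; apply that to each pitch.
G4 -> D4
A4 -> E4
C6 -> G5
F5 -> C5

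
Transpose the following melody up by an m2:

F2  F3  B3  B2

F2 up a minor second is Gb2.
A minor second up from F3 gives Gb3.
B3: a second up reaches C, and 1 semitone makes it C4.
A minor second up from B2 gives C3.

Gb2 Gb3 C4 C3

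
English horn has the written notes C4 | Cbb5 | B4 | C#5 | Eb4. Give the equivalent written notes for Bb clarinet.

G3 Gbb4 F#4 G#4 Bb3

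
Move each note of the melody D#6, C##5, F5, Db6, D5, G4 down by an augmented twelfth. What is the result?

G4 F#3 Bbb3 Gbb4 Gb3 Cb3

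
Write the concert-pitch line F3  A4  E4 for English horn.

C4 E5 B4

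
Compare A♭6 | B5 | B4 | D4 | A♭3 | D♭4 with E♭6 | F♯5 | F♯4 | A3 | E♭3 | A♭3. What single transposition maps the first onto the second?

down a perfect fourth

From Ab6 to Eb6 is 4 letter names — a fourth of some quality.
Eb6 to Ab6 is 5 semitones, which makes it a perfect fourth; the second version is lower, so the direction is down.
Checking another pair — Db4 → Ab3 — gives the same interval.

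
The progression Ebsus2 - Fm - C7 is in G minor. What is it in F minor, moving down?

Dbsus2 Ebm Bb7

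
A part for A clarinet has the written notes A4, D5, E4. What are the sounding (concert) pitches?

F#4 B4 C#4

Written C4 on the A clarinet sounds as A3, a minor third lower; apply that shift to every note.
A4 -> F#4
D5 -> B4
E4 -> C#4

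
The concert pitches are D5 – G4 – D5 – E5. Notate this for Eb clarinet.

B4 E4 B4 C#5

The Eb clarinet sounds a minor third above written, so the written part must be a minor third below concert — transpose each note down.
D5 -> B4
G4 -> E4
D5 -> B4
E5 -> C#5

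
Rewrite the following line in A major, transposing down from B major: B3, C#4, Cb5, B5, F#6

A3 B3 Bbb4 A5 E6

From B down to A is a major second; apply that to each pitch.
B3 → A3
C#4 → B3
Cb5 → Bbb4
B5 → A5
F#6 → E6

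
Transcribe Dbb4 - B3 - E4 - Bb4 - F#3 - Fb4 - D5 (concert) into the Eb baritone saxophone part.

The Eb baritone saxophone sounds a major thirteenth below written, so the written part must be a major thirteenth above concert — transpose each note up.
Dbb4 gives Bbb5
B3 gives G#5
E4 gives C#6
Bb4 gives G6
F#3 gives D#5
Fb4 gives Db6
D5 gives B6

Bbb5 G#5 C#6 G6 D#5 Db6 B6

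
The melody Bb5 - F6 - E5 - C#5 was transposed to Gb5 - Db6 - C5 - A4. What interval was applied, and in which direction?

Take the first pair: Bb5 → Gb5. B to G spans 3 letter names, so the interval is some kind of third.
Gb5 to Bb5 is 4 semitones, which makes it a major third; the second version is lower, so the direction is down.
Checking another pair — C#5 → A4 — gives the same interval.

down a major third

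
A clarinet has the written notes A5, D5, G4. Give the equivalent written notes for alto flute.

B5 E5 A4

First find concert pitch: the A clarinet sounds a minor third below written, so A5 D5 G4 sounds F#5 B4 E4.
Then write for alto flute: it sounds a perfect fourth below written, so the part must be a perfect fourth above concert.
F#5 → B5
B4 → E5
E4 → A4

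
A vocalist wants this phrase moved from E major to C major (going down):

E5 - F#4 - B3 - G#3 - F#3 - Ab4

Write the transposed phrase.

C5 D4 G3 E3 D3 Fb4

E major to C major down is a major third, so every note moves down by that interval.
E5 becomes C5
F#4 becomes D4
B3 becomes G3
G#3 becomes E3
F#3 becomes D3
Ab4 becomes Fb4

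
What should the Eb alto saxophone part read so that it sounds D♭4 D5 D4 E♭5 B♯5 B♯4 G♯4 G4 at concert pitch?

Written C4 sounds as Eb3 on the Eb alto saxophone, so concert pitches are written a major sixth up.
Db4 → Bb4
D5 → B5
D4 → B4
Eb5 → C6
B#5 → G##6
B#4 → G##5
G#4 → E#5
G4 → E5

Bb4 B5 B4 C6 G##6 G##5 E#5 E5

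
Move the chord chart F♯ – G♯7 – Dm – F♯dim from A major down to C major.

A major down to C major is a major sixth; each chord root moves by that interval while the quality stays the same.
F♯: root F♯ down a major sixth → A, giving A.
G♯7: root G♯ down a major sixth → B, giving B7.
Dm: root D down a major sixth → F, giving Fm.
F♯dim: root F♯ down a major sixth → A, giving Adim.

A B7 Fm Adim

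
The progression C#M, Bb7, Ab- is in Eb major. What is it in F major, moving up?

Eb major up to F major is a major second; each chord root moves by that interval while the quality stays the same.
C#M: root C# up a major second → D#, giving D#M.
Bb7: root Bb up a major second → C, giving C7.
Ab-: root Ab up a major second → Bb, giving Bb-.

D#M C7 Bb-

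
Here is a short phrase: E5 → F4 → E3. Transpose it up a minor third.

E5 becomes G5
F4 becomes Ab4
E3 becomes G3

G5 Ab4 G3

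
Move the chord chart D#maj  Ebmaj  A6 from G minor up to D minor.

A#maj Bbmaj E6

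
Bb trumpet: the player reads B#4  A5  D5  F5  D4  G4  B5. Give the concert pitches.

Written C4 on the Bb trumpet sounds as Bb3, a major second lower; apply that shift to every note.
B#4 to A#4
A5 to G5
D5 to C5
F5 to Eb5
D4 to C4
G4 to F4
B5 to A5

A#4 G5 C5 Eb5 C4 F4 A5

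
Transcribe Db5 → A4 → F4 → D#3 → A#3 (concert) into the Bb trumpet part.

The Bb trumpet sounds a major second below written, so the written part must be a major second above concert — transpose each note up.
Db5 gives Eb5
A4 gives B4
F4 gives G4
D#3 gives E#3
A#3 gives B#3

Eb5 B4 G4 E#3 B#3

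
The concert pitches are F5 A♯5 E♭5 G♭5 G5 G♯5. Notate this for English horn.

Written C4 sounds as F3 on the English horn, so concert pitches are written a perfect fifth up.
F5 gives C6
A#5 gives E#6
Eb5 gives Bb5
Gb5 gives Db6
G5 gives D6
G#5 gives D#6

C6 E#6 Bb5 Db6 D6 D#6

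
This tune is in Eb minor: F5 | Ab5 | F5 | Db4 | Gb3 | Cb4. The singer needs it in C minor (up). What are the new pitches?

D6 F6 D6 Bb4 Eb4 Ab4

Eb minor to C minor up is a major sixth, so every note moves up by that interval.
F5 to D6
Ab5 to F6
F5 to D6
Db4 to Bb4
Gb3 to Eb4
Cb4 to Ab4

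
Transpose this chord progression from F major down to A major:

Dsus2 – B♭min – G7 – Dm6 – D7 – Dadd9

F#sus2 Dmin B7 F#m6 F#7 F#add9

F major down to A major is a minor sixth; each chord root moves by that interval while the quality stays the same.
Dsus2: root D down a minor sixth → F#, giving F#sus2.
B♭min: root B♭ down a minor sixth → D, giving Dmin.
G7: root G down a minor sixth → B, giving B7.
Dm6: root D down a minor sixth → F#, giving F#m6.
D7: root D down a minor sixth → F#, giving F#7.
Dadd9: root D down a minor sixth → F#, giving F#add9.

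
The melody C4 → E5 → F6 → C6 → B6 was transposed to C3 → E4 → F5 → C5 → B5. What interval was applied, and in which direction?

Take the first pair: C4 → C3. C to C spans 8 letter names, so the interval is some kind of octave.
C3 to C4 is 12 semitones, which makes it a perfect octave; the second version is lower, so the direction is down.
Checking another pair — B6 → B5 — gives the same interval.

down a perfect octave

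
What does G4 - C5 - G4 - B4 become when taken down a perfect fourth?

G4 to D4
C5 to G4
G4 to D4
B4 to F#4

D4 G4 D4 F#4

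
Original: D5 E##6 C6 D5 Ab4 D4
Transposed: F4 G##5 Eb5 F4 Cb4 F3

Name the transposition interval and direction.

Take the first pair: D5 → F4. D to F spans 6 letter names, so the interval is some kind of sixth.
F4 to D5 is 9 semitones, which makes it a major sixth; the second version is lower, so the direction is down.
Checking another pair — D4 → F3 — gives the same interval.

down a major sixth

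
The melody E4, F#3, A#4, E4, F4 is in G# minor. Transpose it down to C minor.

Ab3 Bb2 D4 Ab3 Bbb3

From G# down to C is an augmented fifth; apply that to each pitch.
E4 becomes Ab3
F#3 becomes Bb2
A#4 becomes D4
E4 becomes Ab3
F4 becomes Bbb3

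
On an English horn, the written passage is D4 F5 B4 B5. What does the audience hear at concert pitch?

G3 Bb4 E4 E5

Written C4 on the English horn sounds as F3, a perfect fifth lower; apply that shift to every note.
D4 -> G3
F5 -> Bb4
B4 -> E4
B5 -> E5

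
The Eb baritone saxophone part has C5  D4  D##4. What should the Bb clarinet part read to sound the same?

F3 G2 G##2

First find concert pitch: the Eb baritone saxophone sounds a major thirteenth below written, so C5 D4 D##4 sounds Eb3 F2 F##2.
Then write for Bb clarinet: it sounds a major second below written, so the part must be a major second above concert.
Eb3 → F3
F2 → G2
F##2 → G##2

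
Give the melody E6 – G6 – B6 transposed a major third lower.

C6 Eb6 G6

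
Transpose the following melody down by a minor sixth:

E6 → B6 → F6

G#5 D#6 A5

E6 -> G#5
B6 -> D#6
F6 -> A5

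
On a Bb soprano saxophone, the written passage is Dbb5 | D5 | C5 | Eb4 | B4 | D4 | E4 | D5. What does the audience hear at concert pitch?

Cbb5 C5 Bb4 Db4 A4 C4 D4 C5

Written C4 on the Bb soprano saxophone sounds as Bb3, a major second lower; apply that shift to every note.
Dbb5 to Cbb5
D5 to C5
C5 to Bb4
Eb4 to Db4
B4 to A4
D4 to C4
E4 to D4
D5 to C5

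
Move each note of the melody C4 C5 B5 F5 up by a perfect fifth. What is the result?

C4 gives G4
C5 gives G5
B5 gives F#6
F5 gives C6

G4 G5 F#6 C6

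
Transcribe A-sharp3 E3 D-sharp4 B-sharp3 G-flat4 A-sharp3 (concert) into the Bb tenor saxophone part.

B#4 F#4 E#5 C##5 Ab5 B#4

Written C4 sounds as Bb2 on the Bb tenor saxophone, so concert pitches are written a major ninth up.
A#3 -> B#4
E3 -> F#4
D#4 -> E#5
B#3 -> C##5
Gb4 -> Ab5
A#3 -> B#4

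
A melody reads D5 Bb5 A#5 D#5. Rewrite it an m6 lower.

F#4 D5 C##5 F##4

D5 → F#4
Bb5 → D5
A#5 → C##5
D#5 → F##4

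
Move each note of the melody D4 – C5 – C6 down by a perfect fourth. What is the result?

A3 G4 G5

D4 → A3
C5 → G4
C6 → G5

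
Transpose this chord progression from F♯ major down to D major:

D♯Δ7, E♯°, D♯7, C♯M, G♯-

F♯ major down to D major is a major third; each chord root moves by that interval while the quality stays the same.
D♯Δ7: root D♯ down a major third → B, giving BΔ7.
E♯°: root E♯ down a major third → C#, giving C#°.
D♯7: root D♯ down a major third → B, giving B7.
C♯M: root C♯ down a major third → A, giving AM.
G♯-: root G♯ down a major third → E, giving E-.

BΔ7 C#° B7 AM E-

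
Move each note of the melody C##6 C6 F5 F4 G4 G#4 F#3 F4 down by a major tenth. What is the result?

C##6 down a major tenth is A#4.
C6 down a major tenth is Ab4.
A major tenth down from F5 gives Db4.
A major tenth down from F4 gives Db3.
G4: a tenth down reaches E, and 16 semitones makes it Eb3.
G#4: a tenth down reaches E, and 16 semitones makes it E3.
A major tenth down from F#3 gives D2.
F4 down a major tenth is Db3.

A#4 Ab4 Db4 Db3 Eb3 E3 D2 Db3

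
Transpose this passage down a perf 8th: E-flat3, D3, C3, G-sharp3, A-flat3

Eb3: an octave down reaches E, and 12 semitones makes it Eb2.
D3: an octave down reaches D, and 12 semitones makes it D2.
C3 down a perfect octave is C2.
G#3: an octave down reaches G, and 12 semitones makes it G#2.
Ab3 down a perfect octave is Ab2.

Eb2 D2 C2 G#2 Ab2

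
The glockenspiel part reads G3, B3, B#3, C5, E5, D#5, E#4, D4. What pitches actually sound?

The glockenspiel sounds a perfect fifteenth above written, so transpose each written note up a perfect fifteenth.
G3 → G5
B3 → B5
B#3 → B#5
C5 → C7
E5 → E7
D#5 → D#7
E#4 → E#6
D4 → D6

G5 B5 B#5 C7 E7 D#7 E#6 D6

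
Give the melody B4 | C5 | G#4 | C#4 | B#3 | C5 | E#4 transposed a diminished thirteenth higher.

A diminished thirteenth up from B4 gives Gb6.
A diminished thirteenth up from C5 gives Abb6.
G#4: a thirteenth up reaches E, and 19 semitones makes it Eb6.
C#4: a thirteenth up reaches A, and 19 semitones makes it Ab5.
B#3 up a diminished thirteenth is G5.
C5 up a diminished thirteenth is Abb6.
A diminished thirteenth up from E#4 gives C6.

Gb6 Abb6 Eb6 Ab5 G5 Abb6 C6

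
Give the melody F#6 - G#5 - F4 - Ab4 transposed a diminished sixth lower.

A##5 B##4 A#3 C#4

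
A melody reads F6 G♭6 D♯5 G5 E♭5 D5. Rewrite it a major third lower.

A major third down from F6 gives Db6.
A major third down from Gb6 gives Ebb6.
A major third down from D#5 gives B4.
A major third down from G5 gives Eb5.
Eb5 down a major third is Cb5.
D5 down a major third is Bb4.

Db6 Ebb6 B4 Eb5 Cb5 Bb4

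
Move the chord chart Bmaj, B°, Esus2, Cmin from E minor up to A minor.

Emaj E° Asus2 Fmin

E minor up to A minor is a perfect fourth; each chord root moves by that interval while the quality stays the same.
Bmaj: root B up a perfect fourth → E, giving Emaj.
B°: root B up a perfect fourth → E, giving E°.
Esus2: root E up a perfect fourth → A, giving Asus2.
Cmin: root C up a perfect fourth → F, giving Fmin.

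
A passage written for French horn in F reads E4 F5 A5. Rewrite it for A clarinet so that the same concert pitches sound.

C4 Db5 F5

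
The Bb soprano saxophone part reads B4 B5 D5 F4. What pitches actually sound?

Written C4 on the Bb soprano saxophone sounds as Bb3, a major second lower; apply that shift to every note.
B4 to A4
B5 to A5
D5 to C5
F4 to Eb4

A4 A5 C5 Eb4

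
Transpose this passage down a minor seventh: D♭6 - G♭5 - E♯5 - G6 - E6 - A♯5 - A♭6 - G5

Eb5 Ab4 F##4 A5 F#5 B#4 Bb5 A4

Db6 down a minor seventh is Eb5.
A minor seventh down from Gb5 gives Ab4.
E#5 down a minor seventh is F##4.
G6: a seventh down reaches A, and 10 semitones makes it A5.
E6 down a minor seventh is F#5.
A#5 down a minor seventh is B#4.
Ab6 down a minor seventh is Bb5.
G5: a seventh down reaches A, and 10 semitones makes it A4.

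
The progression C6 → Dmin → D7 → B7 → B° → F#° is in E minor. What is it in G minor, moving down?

E minor down to G minor is a major sixth; each chord root moves by that interval while the quality stays the same.
C6: root C down a major sixth → Eb, giving Eb6.
Dmin: root D down a major sixth → F, giving Fmin.
D7: root D down a major sixth → F, giving F7.
B7: root B down a major sixth → D, giving D7.
B°: root B down a major sixth → D, giving D°.
F#°: root F# down a major sixth → A, giving A°.

Eb6 Fmin F7 D7 D° A°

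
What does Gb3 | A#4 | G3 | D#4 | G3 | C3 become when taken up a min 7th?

Fb4 G#5 F4 C#5 F4 Bb3

Gb3 to Fb4
A#4 to G#5
G3 to F4
D#4 to C#5
G3 to F4
C3 to Bb3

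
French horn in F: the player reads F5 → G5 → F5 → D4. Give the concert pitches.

The French horn in F sounds a perfect fifth below written, so transpose each written note down a perfect fifth.
F5 to Bb4
G5 to C5
F5 to Bb4
D4 to G3

Bb4 C5 Bb4 G3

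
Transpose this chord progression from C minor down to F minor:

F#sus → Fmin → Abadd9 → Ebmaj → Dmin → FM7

Bsus Bbmin Dbadd9 Abmaj Gmin BbM7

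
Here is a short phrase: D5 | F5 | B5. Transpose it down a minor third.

B4 D5 G#5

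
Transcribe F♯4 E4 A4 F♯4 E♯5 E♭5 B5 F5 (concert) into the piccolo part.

F#3 E3 A3 F#3 E#4 Eb4 B4 F4

Written C4 sounds as C5 on the piccolo, so concert pitches are written a perfect octave down.
F#4 gives F#3
E4 gives E3
A4 gives A3
F#4 gives F#3
E#5 gives E#4
Eb5 gives Eb4
B5 gives B4
F5 gives F4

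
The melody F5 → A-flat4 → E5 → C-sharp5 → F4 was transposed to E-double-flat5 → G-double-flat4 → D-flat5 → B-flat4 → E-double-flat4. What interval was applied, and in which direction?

Take the first pair: F5 → Ebb5. F to E spans 2 letter names, so the interval is some kind of second.
Ebb5 to F5 is 3 semitones, which makes it an augmented second; the second version is lower, so the direction is down.
Checking another pair — F4 → Ebb4 — gives the same interval.

down an augmented second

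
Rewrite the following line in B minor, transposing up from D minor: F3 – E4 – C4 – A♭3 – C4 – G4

D4 C#5 A4 F4 A4 E5

D minor to B minor up is a major sixth, so every note moves up by that interval.
F3 gives D4
E4 gives C#5
C4 gives A4
Ab3 gives F4
C4 gives A4
G4 gives E5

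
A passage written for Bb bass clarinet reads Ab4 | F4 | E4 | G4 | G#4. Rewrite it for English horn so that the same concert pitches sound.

Db4 Bb3 A3 C4 C#4

First find concert pitch: the Bb bass clarinet sounds a major ninth below written, so Ab4 F4 E4 G4 G#4 sounds Gb3 Eb3 D3 F3 F#3.
Then write for English horn: it sounds a perfect fifth below written, so the part must be a perfect fifth above concert.
Gb3 → Db4
Eb3 → Bb3
D3 → A3
F3 → C4
F#3 → C#4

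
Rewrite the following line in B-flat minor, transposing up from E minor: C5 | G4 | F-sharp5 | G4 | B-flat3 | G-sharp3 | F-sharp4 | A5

Gb5 Db5 C6 Db5 Fb4 D4 C5 Eb6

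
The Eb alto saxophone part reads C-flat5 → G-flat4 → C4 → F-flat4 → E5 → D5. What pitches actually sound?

Written C4 on the Eb alto saxophone sounds as Eb3, a major sixth lower; apply that shift to every note.
Cb5 to Ebb4
Gb4 to Bbb3
C4 to Eb3
Fb4 to Abb3
E5 to G4
D5 to F4

Ebb4 Bbb3 Eb3 Abb3 G4 F4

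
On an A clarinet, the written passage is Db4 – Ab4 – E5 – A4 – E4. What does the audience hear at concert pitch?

Written C4 on the A clarinet sounds as A3, a minor third lower; apply that shift to every note.
Db4 to Bb3
Ab4 to F4
E5 to C#5
A4 to F#4
E4 to C#4

Bb3 F4 C#5 F#4 C#4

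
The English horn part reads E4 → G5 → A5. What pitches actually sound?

A3 C5 D5

Written C4 on the English horn sounds as F3, a perfect fifth lower; apply that shift to every note.
E4 becomes A3
G5 becomes C5
A5 becomes D5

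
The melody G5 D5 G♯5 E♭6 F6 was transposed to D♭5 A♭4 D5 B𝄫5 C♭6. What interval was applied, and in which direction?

down an augmented fourth

Take the first pair: G5 → Db5. G to D spans 4 letter names, so the interval is some kind of fourth.
Db5 to G5 is 6 semitones, which makes it an augmented fourth; the second version is lower, so the direction is down.
Checking another pair — F6 → Cb6 — gives the same interval.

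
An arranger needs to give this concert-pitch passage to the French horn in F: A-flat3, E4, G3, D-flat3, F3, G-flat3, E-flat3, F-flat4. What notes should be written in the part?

The French horn in F sounds a perfect fifth below written, so the written part must be a perfect fifth above concert — transpose each note up.
Ab3 becomes Eb4
E4 becomes B4
G3 becomes D4
Db3 becomes Ab3
F3 becomes C4
Gb3 becomes Db4
Eb3 becomes Bb3
Fb4 becomes Cb5

Eb4 B4 D4 Ab3 C4 Db4 Bb3 Cb5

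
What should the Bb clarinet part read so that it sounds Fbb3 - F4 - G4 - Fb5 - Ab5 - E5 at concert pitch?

Written C4 sounds as Bb3 on the Bb clarinet, so concert pitches are written a major second up.
Fbb3 becomes Gbb3
F4 becomes G4
G4 becomes A4
Fb5 becomes Gb5
Ab5 becomes Bb5
E5 becomes F#5

Gbb3 G4 A4 Gb5 Bb5 F#5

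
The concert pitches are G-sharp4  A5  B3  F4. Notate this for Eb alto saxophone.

E#5 F#6 G#4 D5

Written C4 sounds as Eb3 on the Eb alto saxophone, so concert pitches are written a major sixth up.
G#4 → E#5
A5 → F#6
B3 → G#4
F4 → D5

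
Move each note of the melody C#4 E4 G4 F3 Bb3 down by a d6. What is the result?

E##3 G##3 B#3 A#2 D#3

C#4 becomes E##3
E4 becomes G##3
G4 becomes B#3
F3 becomes A#2
Bb3 becomes D#3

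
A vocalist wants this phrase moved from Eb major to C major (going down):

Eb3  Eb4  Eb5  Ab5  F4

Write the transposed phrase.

C3 C4 C5 F5 D4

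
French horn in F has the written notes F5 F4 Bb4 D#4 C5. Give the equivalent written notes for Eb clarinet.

First find concert pitch: the French horn in F sounds a perfect fifth below written, so F5 F4 Bb4 D#4 C5 sounds Bb4 Bb3 Eb4 G#3 F4.
Then write for Eb clarinet: it sounds a minor third above written, so the part must be a minor third below concert.
Bb4 → G4
Bb3 → G3
Eb4 → C4
G#3 → E#3
F4 → D4

G4 G3 C4 E#3 D4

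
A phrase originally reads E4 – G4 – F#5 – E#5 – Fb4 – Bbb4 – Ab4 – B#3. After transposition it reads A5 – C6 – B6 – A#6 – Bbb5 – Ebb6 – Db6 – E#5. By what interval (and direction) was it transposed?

up a perfect eleventh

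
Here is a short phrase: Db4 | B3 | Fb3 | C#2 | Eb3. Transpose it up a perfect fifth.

Ab4 F#4 Cb4 G#2 Bb3

A perfect fifth up from Db4 gives Ab4.
B3 up a perfect fifth is F#4.
Fb3: a fifth up reaches C, and 7 semitones makes it Cb4.
C#2: a fifth up reaches G, and 7 semitones makes it G#2.
Eb3 up a perfect fifth is Bb3.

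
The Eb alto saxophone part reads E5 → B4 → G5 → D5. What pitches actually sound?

G4 D4 Bb4 F4

The Eb alto saxophone sounds a major sixth below written, so transpose each written note down a major sixth.
E5 becomes G4
B4 becomes D4
G5 becomes Bb4
D5 becomes F4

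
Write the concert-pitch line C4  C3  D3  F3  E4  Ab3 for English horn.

The English horn sounds a perfect fifth below written, so the written part must be a perfect fifth above concert — transpose each note up.
C4 -> G4
C3 -> G3
D3 -> A3
F3 -> C4
E4 -> B4
Ab3 -> Eb4

G4 G3 A3 C4 B4 Eb4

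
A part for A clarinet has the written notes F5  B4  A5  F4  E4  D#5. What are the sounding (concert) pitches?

D5 G#4 F#5 D4 C#4 B#4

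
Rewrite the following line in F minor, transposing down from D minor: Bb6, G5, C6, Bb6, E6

From D down to F is a major sixth; apply that to each pitch.
Bb6 -> Db6
G5 -> Bb4
C6 -> Eb5
Bb6 -> Db6
E6 -> G5

Db6 Bb4 Eb5 Db6 G5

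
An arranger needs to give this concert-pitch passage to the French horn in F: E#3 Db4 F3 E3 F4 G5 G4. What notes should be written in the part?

The French horn in F sounds a perfect fifth below written, so the written part must be a perfect fifth above concert — transpose each note up.
E#3 to B#3
Db4 to Ab4
F3 to C4
E3 to B3
F4 to C5
G5 to D6
G4 to D5

B#3 Ab4 C4 B3 C5 D6 D5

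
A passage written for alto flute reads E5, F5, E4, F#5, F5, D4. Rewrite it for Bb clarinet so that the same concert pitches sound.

C#5 D5 C#4 D#5 D5 B3

First find concert pitch: the alto flute sounds a perfect fourth below written, so E5 F5 E4 F#5 F5 D4 sounds B4 C5 B3 C#5 C5 A3.
Then write for Bb clarinet: it sounds a major second below written, so the part must be a major second above concert.
B4 → C#5
C5 → D5
B3 → C#4
C#5 → D#5
C5 → D5
A3 → B3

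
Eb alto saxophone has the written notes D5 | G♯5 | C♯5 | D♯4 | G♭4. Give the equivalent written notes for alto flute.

Bb4 E5 A4 B3 Ebb4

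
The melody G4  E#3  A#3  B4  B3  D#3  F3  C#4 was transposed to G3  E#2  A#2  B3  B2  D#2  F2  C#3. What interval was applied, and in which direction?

down a perfect octave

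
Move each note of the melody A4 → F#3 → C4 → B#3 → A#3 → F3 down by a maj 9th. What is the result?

A4 down a major ninth is G3.
F#3: a ninth down reaches E, and 14 semitones makes it E2.
C4: a ninth down reaches B, and 14 semitones makes it Bb2.
B#3 down a major ninth is A#2.
A#3 down a major ninth is G#2.
F3 down a major ninth is Eb2.

G3 E2 Bb2 A#2 G#2 Eb2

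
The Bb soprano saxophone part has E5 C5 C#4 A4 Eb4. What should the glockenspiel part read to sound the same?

D3 Bb2 B1 G2 Db2

First find concert pitch: the Bb soprano saxophone sounds a major second below written, so E5 C5 C#4 A4 Eb4 sounds D5 Bb4 B3 G4 Db4.
Then write for glockenspiel: it sounds a perfect fifteenth above written, so the part must be a perfect fifteenth below concert.
D5 → D3
Bb4 → Bb2
B3 → B1
G4 → G2
Db4 → Db2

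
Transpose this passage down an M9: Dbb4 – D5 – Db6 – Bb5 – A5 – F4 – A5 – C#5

Cbb3 C4 Cb5 Ab4 G4 Eb3 G4 B3

Dbb4 down a major ninth is Cbb3.
D5 down a major ninth is C4.
Db6: a ninth down reaches C, and 14 semitones makes it Cb5.
Bb5: a ninth down reaches A, and 14 semitones makes it Ab4.
A5 down a major ninth is G4.
F4 down a major ninth is Eb3.
A major ninth down from A5 gives G4.
C#5: a ninth down reaches B, and 14 semitones makes it B3.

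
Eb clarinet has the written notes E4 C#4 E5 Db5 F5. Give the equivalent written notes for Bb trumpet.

First find concert pitch: the Eb clarinet sounds a minor third above written, so E4 C#4 E5 Db5 F5 sounds G4 E4 G5 Fb5 Ab5.
Then write for Bb trumpet: it sounds a major second below written, so the part must be a major second above concert.
G4 → A4
E4 → F#4
G5 → A5
Fb5 → Gb5
Ab5 → Bb5

A4 F#4 A5 Gb5 Bb5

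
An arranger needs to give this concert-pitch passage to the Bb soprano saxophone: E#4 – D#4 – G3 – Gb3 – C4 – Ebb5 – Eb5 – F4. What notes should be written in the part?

The Bb soprano saxophone sounds a major second below written, so the written part must be a major second above concert — transpose each note up.
E#4 gives F##4
D#4 gives E#4
G3 gives A3
Gb3 gives Ab3
C4 gives D4
Ebb5 gives Fb5
Eb5 gives F5
F4 gives G4

F##4 E#4 A3 Ab3 D4 Fb5 F5 G4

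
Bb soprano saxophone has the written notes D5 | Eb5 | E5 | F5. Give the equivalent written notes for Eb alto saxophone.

A5 Bb5 B5 C6

First find concert pitch: the Bb soprano saxophone sounds a major second below written, so D5 Eb5 E5 F5 sounds C5 Db5 D5 Eb5.
Then write for Eb alto saxophone: it sounds a major sixth below written, so the part must be a major sixth above concert.
C5 → A5
Db5 → Bb5
D5 → B5
Eb5 → C6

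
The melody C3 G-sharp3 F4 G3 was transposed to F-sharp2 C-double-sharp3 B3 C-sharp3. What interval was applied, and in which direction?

From C3 to F#2 is 5 letter names — a fifth of some quality.
F#2 to C3 is 6 semitones, which makes it a diminished fifth; the second version is lower, so the direction is down.
Checking another pair — G3 → C#3 — gives the same interval.

down a diminished fifth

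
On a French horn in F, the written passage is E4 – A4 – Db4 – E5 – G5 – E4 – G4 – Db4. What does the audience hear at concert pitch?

Written C4 on the French horn in F sounds as F3, a perfect fifth lower; apply that shift to every note.
E4 to A3
A4 to D4
Db4 to Gb3
E5 to A4
G5 to C5
E4 to A3
G4 to C4
Db4 to Gb3

A3 D4 Gb3 A4 C5 A3 C4 Gb3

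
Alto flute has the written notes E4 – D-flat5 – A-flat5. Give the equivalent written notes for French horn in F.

F#4 Eb5 Bb5

First find concert pitch: the alto flute sounds a perfect fourth below written, so E4 D-flat5 A-flat5 sounds B3 Ab4 Eb5.
Then write for French horn in F: it sounds a perfect fifth below written, so the part must be a perfect fifth above concert.
B3 → F#4
Ab4 → Eb5
Eb5 → Bb5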